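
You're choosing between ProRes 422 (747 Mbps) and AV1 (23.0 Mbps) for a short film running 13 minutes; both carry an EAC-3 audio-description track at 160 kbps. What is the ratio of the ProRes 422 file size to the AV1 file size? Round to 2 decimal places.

13 min = 780 s
Audio: 160 kbps = 0.160 Mbps.
ProRes 422: 747.160 Mbps × 780 s = 582784.8 Mb = 67.845 GiB.
AV1: 23.160 Mbps × 780 s = 18064.8 Mb = 2.103 GiB.
Ratio: 67.845 / 2.103 = 32.261.

32.26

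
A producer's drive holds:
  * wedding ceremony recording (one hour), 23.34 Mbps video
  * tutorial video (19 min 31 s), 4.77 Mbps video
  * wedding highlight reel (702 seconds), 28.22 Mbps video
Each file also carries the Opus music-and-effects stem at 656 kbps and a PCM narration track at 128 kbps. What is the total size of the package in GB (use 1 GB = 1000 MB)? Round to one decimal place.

Audio total: 656 + 128 = 784 kbps = 0.784 Mbps.
wedding ceremony recording: 24.124 Mbps × 3600 s = 86846.4 Mb
tutorial video: 5.554 Mbps × 1171 s = 6503.7 Mb
wedding highlight reel: 29.004 Mbps × 702 s = 20360.8 Mb
Total: 113710.9 Mb = 14213.9 MB.
= 14.21 GB.

14.2 GB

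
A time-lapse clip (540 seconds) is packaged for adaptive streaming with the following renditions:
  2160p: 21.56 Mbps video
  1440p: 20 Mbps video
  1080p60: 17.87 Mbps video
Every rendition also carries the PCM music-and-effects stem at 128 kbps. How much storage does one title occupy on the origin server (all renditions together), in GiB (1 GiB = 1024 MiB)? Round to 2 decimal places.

Audio: 128 kbps = 0.128 Mbps.
Sum of rendition bitrates: (21.56+0.128) + (20+0.128) + (17.87+0.128) = 59.814 Mbps.
× 540 s = 32,300 Mb = 4,037 MB = 3.760 GiB.

3.76 GiB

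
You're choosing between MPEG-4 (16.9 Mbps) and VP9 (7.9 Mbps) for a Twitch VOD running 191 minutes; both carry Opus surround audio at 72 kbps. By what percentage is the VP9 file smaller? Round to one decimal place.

53.0%

191 min = 11460 s
Audio: 72 kbps = 0.072 Mbps.
MPEG-4: 16.972 Mbps × 11460 s = 194499.1 Mb = 24.312 GB.
VP9: 7.972 Mbps × 11460 s = 91359.1 Mb = 11.420 GB.
Reduction: (1 − 11.420/24.312) × 100 = 53.03%.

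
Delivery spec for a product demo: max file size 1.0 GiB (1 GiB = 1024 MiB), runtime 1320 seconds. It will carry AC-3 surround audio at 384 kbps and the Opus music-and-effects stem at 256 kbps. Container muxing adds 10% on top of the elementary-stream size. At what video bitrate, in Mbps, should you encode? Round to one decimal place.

5.3 Mbps

Budget: 1.0 GiB = 8589.9 Mb.
Stream payload after overhead: 8589.9 / 1.10 = 7809.0 Mb.
Total bitrate budget: 7809.0 Mb / 1320 s = 5.916 Mbps.
Audio total: 384 + 256 = 640 kbps = 0.640 Mbps.
Video: 5.916 − 0.640 = 5.276 Mbps.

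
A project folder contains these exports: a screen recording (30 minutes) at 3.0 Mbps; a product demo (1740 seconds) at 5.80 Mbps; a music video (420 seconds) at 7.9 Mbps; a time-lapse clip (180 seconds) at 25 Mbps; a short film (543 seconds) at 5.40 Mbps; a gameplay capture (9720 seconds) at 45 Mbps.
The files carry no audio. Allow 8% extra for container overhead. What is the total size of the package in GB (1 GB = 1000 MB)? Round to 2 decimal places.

62.59 GB

screen recording: 3.000 Mbps × 1800 s × 1.08 = 5832.0 Mb
product demo: 5.800 Mbps × 1740 s × 1.08 = 10899.4 Mb
music video: 7.900 Mbps × 420 s × 1.08 = 3583.4 Mb
time-lapse clip: 25.000 Mbps × 180 s × 1.08 = 4860.0 Mb
short film: 5.400 Mbps × 543 s × 1.08 = 3166.8 Mb
gameplay capture: 45.000 Mbps × 9720 s × 1.08 = 472392.0 Mb
Total: 500733.6 Mb = 62591.7 MB.
= 62.59 GB.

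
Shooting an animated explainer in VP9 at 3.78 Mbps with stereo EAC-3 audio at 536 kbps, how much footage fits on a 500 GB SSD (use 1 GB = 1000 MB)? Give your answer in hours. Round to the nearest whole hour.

Audio: 536 kbps = 0.536 Mbps.
Total bitrate: 3.78 + 0.536 = 4.316 Mbps.
Capacity: 500 GB = 4,000,000 Mb.
Recording time: 4,000,000 / 4.316 = 926,784 s ≈ 257 hours.

257 hours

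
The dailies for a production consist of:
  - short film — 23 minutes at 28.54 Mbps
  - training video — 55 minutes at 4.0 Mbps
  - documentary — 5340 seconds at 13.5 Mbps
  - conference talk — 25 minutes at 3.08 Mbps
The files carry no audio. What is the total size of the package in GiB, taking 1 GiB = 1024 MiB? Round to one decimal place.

15.1 GiB

short film: 28.540 Mbps × 1380 s = 39385.2 Mb
training video: 4.000 Mbps × 3300 s = 13200.0 Mb
documentary: 13.500 Mbps × 5340 s = 72090.0 Mb
conference talk: 3.080 Mbps × 1500 s = 4620.0 Mb
Total: 129295.2 Mb = 16161.9 MB.
= 15.05 GiB.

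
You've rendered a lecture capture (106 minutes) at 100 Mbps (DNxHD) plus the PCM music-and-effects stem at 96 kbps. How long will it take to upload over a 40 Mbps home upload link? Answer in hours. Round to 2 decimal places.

106 min = 6360 s
Audio: 96 kbps = 0.096 Mbps.
Total bitrate: 100.096 Mbps.
File: 100.096 Mbps × 6360 s = 636610.6 Mb.
At 40 Mbps: 636610.6 / 40 = 15915.3 s ≈ 4.42 hours.

4.42 hours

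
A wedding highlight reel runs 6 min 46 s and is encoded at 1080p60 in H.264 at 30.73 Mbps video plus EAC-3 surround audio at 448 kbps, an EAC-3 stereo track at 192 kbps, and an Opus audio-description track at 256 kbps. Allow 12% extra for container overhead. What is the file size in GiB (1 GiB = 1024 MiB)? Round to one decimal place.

6 min 46 s = 406 s
Audio total: 448 + 192 + 256 = 896 kbps = 0.896 Mbps.
Total bitrate: 30.73 + 0.896 = 31.626 Mbps.
Stream data: 31.626 Mbps × 406 s = 12840.2 Mb.
With 12% container overhead: ×1.12.
14,381 Mb = 1,797,621,840 bytes ÷ 1,073,741,824 = 1.674 GiB.

1.7 GiB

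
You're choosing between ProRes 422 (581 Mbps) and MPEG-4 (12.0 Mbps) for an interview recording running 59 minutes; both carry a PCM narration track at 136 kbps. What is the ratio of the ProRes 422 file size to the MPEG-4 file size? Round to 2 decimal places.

59 min = 3540 s
Audio: 136 kbps = 0.136 Mbps.
ProRes 422: 581.136 Mbps × 3540 s = 2057221.4 Mb = 257.153 GB.
MPEG-4: 12.136 Mbps × 3540 s = 42961.4 Mb = 5.370 GB.
Ratio: 257.153 / 5.370 = 47.885.

47.89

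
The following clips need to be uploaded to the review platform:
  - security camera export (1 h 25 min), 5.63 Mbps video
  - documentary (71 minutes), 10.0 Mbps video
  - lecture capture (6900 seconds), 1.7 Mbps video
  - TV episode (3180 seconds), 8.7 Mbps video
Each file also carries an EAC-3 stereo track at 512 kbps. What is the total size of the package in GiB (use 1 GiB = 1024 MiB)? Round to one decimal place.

Audio: 512 kbps = 0.512 Mbps.
security camera export: 6.142 Mbps × 5100 s = 31324.2 Mb
documentary: 10.512 Mbps × 4260 s = 44781.1 Mb
lecture capture: 2.212 Mbps × 6900 s = 15262.8 Mb
TV episode: 9.212 Mbps × 3180 s = 29294.2 Mb
Total: 120662.3 Mb = 15082.8 MB.
= 14.05 GiB.

14.0 GiB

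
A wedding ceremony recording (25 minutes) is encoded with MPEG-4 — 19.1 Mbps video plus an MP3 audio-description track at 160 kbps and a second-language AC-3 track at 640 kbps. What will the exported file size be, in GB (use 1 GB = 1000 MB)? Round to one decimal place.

3.7 GB

25 min = 1500 s
Audio total: 160 + 640 = 800 kbps = 0.800 Mbps.
Total bitrate: 19.1 + 0.800 = 19.900 Mbps.
Stream data: 19.900 Mbps × 1500 s = 29850.0 Mb.
29,850 Mb ÷ 8 = 3,731 MB → 3.731 GB.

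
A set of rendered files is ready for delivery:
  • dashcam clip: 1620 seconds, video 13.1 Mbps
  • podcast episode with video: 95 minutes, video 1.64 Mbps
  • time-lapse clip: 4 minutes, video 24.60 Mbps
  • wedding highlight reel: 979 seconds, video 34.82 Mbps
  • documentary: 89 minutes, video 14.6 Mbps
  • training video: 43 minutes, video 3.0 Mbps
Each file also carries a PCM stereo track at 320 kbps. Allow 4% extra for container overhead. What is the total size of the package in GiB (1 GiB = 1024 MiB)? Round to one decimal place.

Audio: 320 kbps = 0.320 Mbps.
dashcam clip: 13.420 Mbps × 1620 s × 1.04 = 22610.0 Mb
podcast episode with video: 1.960 Mbps × 5700 s × 1.04 = 11618.9 Mb
time-lapse clip: 24.920 Mbps × 240 s × 1.04 = 6220.0 Mb
wedding highlight reel: 35.140 Mbps × 979 s × 1.04 = 35778.1 Mb
documentary: 14.920 Mbps × 5340 s × 1.04 = 82859.7 Mb
training video: 3.320 Mbps × 2580 s × 1.04 = 8908.2 Mb
Total: 167995.0 Mb = 20999.4 MB.
= 19.56 GiB.

19.6 GiB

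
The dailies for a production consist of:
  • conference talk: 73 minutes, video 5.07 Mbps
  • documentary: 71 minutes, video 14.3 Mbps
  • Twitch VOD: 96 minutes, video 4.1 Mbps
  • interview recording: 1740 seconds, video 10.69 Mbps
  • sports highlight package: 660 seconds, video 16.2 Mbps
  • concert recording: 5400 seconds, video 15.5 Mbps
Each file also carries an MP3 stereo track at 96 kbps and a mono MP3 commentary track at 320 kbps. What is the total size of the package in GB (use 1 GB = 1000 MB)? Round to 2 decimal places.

28.62 GB

Audio total: 96 + 320 = 416 kbps = 0.416 Mbps.
conference talk: 5.486 Mbps × 4380 s = 24028.7 Mb
documentary: 14.716 Mbps × 4260 s = 62690.2 Mb
Twitch VOD: 4.516 Mbps × 5760 s = 26012.2 Mb
interview recording: 11.106 Mbps × 1740 s = 19324.4 Mb
sports highlight package: 16.616 Mbps × 660 s = 10966.6 Mb
concert recording: 15.916 Mbps × 5400 s = 85946.4 Mb
Total: 228968.4 Mb = 28621.0 MB.
= 28.62 GB.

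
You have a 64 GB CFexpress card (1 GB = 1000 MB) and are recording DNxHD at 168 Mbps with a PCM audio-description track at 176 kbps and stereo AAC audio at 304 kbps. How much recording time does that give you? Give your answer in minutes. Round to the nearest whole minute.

51 minutes

Audio total: 176 + 304 = 480 kbps = 0.480 Mbps.
Total bitrate: 168 + 0.480 = 168.480 Mbps.
Capacity: 64 GB = 512,000 Mb.
Recording time: 512,000 / 168.480 = 3,039 s ≈ 50.6 minutes.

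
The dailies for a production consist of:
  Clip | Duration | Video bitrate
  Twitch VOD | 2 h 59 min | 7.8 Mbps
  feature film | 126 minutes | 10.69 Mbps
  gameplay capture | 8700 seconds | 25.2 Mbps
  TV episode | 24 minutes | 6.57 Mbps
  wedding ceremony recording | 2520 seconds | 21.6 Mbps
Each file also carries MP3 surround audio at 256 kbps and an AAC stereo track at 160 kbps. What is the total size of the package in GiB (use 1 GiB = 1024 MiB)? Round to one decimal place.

Audio total: 256 + 160 = 416 kbps = 0.416 Mbps.
Twitch VOD: 8.216 Mbps × 10740 s = 88239.8 Mb
feature film: 11.106 Mbps × 7560 s = 83961.4 Mb
gameplay capture: 25.616 Mbps × 8700 s = 222859.2 Mb
TV episode: 6.986 Mbps × 1440 s = 10059.8 Mb
wedding ceremony recording: 22.016 Mbps × 2520 s = 55480.3 Mb
Total: 460600.6 Mb = 57575.1 MB.
= 53.62 GiB.

53.6 GiB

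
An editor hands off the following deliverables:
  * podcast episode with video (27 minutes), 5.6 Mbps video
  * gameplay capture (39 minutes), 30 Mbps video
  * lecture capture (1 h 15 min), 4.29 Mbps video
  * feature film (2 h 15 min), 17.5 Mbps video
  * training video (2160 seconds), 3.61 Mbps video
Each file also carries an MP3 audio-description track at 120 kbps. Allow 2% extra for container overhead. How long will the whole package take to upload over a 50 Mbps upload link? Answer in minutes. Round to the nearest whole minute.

Audio: 120 kbps = 0.120 Mbps.
podcast episode with video: 5.720 Mbps × 1620 s × 1.02 = 9451.7 Mb
gameplay capture: 30.120 Mbps × 2340 s × 1.02 = 71890.4 Mb
lecture capture: 4.410 Mbps × 4500 s × 1.02 = 20241.9 Mb
feature film: 17.620 Mbps × 8100 s × 1.02 = 145576.4 Mb
training video: 3.730 Mbps × 2160 s × 1.02 = 8217.9 Mb
Total: 255378.4 Mb = 31922.3 MB.
At 50 Mbps: 255378.4 / 50 = 5108 s ≈ 85.1 minutes.

85 minutes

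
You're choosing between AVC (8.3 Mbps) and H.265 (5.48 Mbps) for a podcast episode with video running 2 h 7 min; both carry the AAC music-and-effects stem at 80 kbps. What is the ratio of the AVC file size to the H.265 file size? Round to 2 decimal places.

1.51

2 h 7 min = 127 min = 7620 s
Audio: 80 kbps = 0.080 Mbps.
AVC: 8.380 Mbps × 7620 s = 63855.6 Mb = 7.982 GB.
H.265: 5.560 Mbps × 7620 s = 42367.2 Mb = 5.296 GB.
Ratio: 7.982 / 5.296 = 1.507.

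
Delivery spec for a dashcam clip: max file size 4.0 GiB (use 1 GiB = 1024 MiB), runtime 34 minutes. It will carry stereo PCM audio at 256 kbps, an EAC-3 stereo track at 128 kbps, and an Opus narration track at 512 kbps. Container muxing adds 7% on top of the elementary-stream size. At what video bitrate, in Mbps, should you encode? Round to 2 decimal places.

14.85 Mbps

Budget: 4.0 GiB = 34359.7 Mb.
Stream payload after overhead: 34359.7 / 1.07 = 32111.9 Mb.
34 min = 2040 s
Total bitrate budget: 32111.9 Mb / 2040 s = 15.741 Mbps.
Audio total: 256 + 128 + 512 = 896 kbps = 0.896 Mbps.
Video: 15.741 − 0.896 = 14.845 Mbps.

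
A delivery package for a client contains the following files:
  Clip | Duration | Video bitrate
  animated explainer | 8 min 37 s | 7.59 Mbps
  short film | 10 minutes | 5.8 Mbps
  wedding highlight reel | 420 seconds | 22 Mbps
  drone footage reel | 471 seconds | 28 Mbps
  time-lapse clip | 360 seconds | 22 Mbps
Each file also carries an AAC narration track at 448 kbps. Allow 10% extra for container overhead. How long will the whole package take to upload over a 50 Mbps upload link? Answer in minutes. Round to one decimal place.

14.2 minutes

Audio: 448 kbps = 0.448 Mbps.
animated explainer: 8.038 Mbps × 517 s × 1.10 = 4571.2 Mb
short film: 6.248 Mbps × 600 s × 1.10 = 4123.7 Mb
wedding highlight reel: 22.448 Mbps × 420 s × 1.10 = 10371.0 Mb
drone footage reel: 28.448 Mbps × 471 s × 1.10 = 14738.9 Mb
time-lapse clip: 22.448 Mbps × 360 s × 1.10 = 8889.4 Mb
Total: 42694.2 Mb = 5336.8 MB.
At 50 Mbps: 42694.2 / 50 = 854 s ≈ 14.2 minutes.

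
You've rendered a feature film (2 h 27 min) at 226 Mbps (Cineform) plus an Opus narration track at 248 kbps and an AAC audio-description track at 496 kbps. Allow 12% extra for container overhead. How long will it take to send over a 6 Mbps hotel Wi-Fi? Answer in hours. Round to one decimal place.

103.7 hours

2 h 27 min = 147 min = 8820 s
Audio total: 248 + 496 = 744 kbps = 0.744 Mbps.
Total bitrate: 226.744 Mbps.
File: 226.744 Mbps × 8820 s = 1999882.1 Mb.
With 12% container overhead: ×1.12. → 2239867.9 Mb.
At 6 Mbps: 2239867.9 / 6 = 373311.3 s ≈ 104 hours.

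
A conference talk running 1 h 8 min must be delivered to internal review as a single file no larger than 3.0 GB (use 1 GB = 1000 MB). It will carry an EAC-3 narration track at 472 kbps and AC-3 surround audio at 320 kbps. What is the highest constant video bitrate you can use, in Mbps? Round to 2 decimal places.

5.09 Mbps

Budget: 3.0 GB = 24000.0 Mb.
1 h 8 min = 68 min = 4080 s
Total bitrate budget: 24000.0 Mb / 4080 s = 5.882 Mbps.
Audio total: 472 + 320 = 792 kbps = 0.792 Mbps.
Video: 5.882 − 0.792 = 5.090 Mbps.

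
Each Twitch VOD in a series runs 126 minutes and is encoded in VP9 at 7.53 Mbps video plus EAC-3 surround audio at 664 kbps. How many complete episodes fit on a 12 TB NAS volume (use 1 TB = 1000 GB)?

1549

126 min = 7560 s
Audio: 664 kbps = 0.664 Mbps.
Total bitrate: 8.194 Mbps.
Per item: 8.194 Mbps × 7560 s = 61,947 Mb = 7,743 MB.
Capacity: 12 TB = 96,000,000 Mb; 1549.72 items → 1549 complete.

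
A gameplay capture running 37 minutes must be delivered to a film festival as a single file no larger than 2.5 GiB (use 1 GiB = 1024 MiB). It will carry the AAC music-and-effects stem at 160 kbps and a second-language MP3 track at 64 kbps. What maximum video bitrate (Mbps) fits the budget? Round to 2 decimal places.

Budget: 2.5 GiB = 21474.8 Mb.
37 min = 2220 s
Total bitrate budget: 21474.8 Mb / 2220 s = 9.673 Mbps.
Audio total: 160 + 64 = 224 kbps = 0.224 Mbps.
Video: 9.673 − 0.224 = 9.449 Mbps.

9.45 Mbps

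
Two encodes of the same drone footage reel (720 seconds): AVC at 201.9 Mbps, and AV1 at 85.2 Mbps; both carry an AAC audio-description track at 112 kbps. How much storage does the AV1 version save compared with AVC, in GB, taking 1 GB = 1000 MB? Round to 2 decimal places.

10.50 GB

Audio: 112 kbps = 0.112 Mbps.
AVC: 202.012 Mbps × 720 s = 145448.6 Mb = 18.181 GB.
AV1: 85.312 Mbps × 720 s = 61424.6 Mb = 7.678 GB.
Saving: 18.181 − 7.678 = 10.503 GB.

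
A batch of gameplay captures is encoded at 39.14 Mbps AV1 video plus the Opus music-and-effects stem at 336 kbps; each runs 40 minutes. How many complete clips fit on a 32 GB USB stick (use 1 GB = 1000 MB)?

40 min = 2400 s
Audio: 336 kbps = 0.336 Mbps.
Total bitrate: 39.476 Mbps.
Per item: 39.476 Mbps × 2400 s = 94,742 Mb = 11,843 MB.
Capacity: 32 GB = 256,000 Mb; 2.70 items → 2 complete.

2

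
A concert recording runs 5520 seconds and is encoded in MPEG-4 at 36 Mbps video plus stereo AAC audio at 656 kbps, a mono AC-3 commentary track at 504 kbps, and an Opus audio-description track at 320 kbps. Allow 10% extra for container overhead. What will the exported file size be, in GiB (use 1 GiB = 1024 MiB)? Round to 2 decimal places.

26.49 GiB

Audio total: 656 + 504 + 320 = 1480 kbps = 1.480 Mbps.
Total bitrate: 36 + 1.480 = 37.480 Mbps.
Stream data: 37.480 Mbps × 5520 s = 206889.6 Mb.
With 10% container overhead: ×1.10.
227,579 Mb = 28,447,320,000 bytes ÷ 1,073,741,824 = 26.49 GiB.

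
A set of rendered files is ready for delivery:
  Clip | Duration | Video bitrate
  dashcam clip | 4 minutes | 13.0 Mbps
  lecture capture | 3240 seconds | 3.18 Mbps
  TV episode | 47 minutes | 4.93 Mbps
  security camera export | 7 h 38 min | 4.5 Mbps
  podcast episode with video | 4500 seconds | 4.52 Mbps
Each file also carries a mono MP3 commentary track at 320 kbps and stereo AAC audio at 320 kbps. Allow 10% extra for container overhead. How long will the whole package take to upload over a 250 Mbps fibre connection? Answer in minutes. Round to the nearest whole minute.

14 minutes

Audio total: 320 + 320 = 640 kbps = 0.640 Mbps.
dashcam clip: 13.640 Mbps × 240 s × 1.10 = 3601.0 Mb
lecture capture: 3.820 Mbps × 3240 s × 1.10 = 13614.5 Mb
TV episode: 5.570 Mbps × 2820 s × 1.10 = 17278.1 Mb
security camera export: 5.140 Mbps × 27480 s × 1.10 = 155371.9 Mb
podcast episode with video: 5.160 Mbps × 4500 s × 1.10 = 25542.0 Mb
Total: 215407.5 Mb = 26925.9 MB.
At 250 Mbps: 215407.5 / 250 = 862 s ≈ 14.4 minutes.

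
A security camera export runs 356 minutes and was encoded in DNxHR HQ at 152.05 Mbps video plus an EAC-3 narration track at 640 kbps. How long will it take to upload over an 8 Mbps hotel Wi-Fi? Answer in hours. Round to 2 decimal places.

113.25 hours

356 min = 21360 s
Audio: 640 kbps = 0.640 Mbps.
Total bitrate: 152.690 Mbps.
File: 152.690 Mbps × 21360 s = 3261458.4 Mb.
At 8 Mbps: 3261458.4 / 8 = 407682.3 s ≈ 113 hours.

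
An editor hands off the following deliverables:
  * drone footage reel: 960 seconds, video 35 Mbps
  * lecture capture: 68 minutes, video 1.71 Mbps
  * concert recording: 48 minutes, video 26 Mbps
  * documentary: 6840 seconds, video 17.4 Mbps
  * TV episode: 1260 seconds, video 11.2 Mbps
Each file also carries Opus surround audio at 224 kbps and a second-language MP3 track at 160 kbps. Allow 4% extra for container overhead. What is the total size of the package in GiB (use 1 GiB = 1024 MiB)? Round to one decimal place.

30.8 GiB

Audio total: 224 + 160 = 384 kbps = 0.384 Mbps.
drone footage reel: 35.384 Mbps × 960 s × 1.04 = 35327.4 Mb
lecture capture: 2.094 Mbps × 4080 s × 1.04 = 8885.3 Mb
concert recording: 26.384 Mbps × 2880 s × 1.04 = 79025.4 Mb
documentary: 17.784 Mbps × 6840 s × 1.04 = 126508.3 Mb
TV episode: 11.584 Mbps × 1260 s × 1.04 = 15179.7 Mb
Total: 264925.9 Mb = 33115.7 MB.
= 30.84 GiB.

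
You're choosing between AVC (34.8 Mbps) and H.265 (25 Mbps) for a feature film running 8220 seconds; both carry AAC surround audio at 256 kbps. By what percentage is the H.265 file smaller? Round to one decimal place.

Audio: 256 kbps = 0.256 Mbps.
AVC: 35.056 Mbps × 8220 s = 288160.3 Mb = 33.546 GiB.
H.265: 25.256 Mbps × 8220 s = 207604.3 Mb = 24.168 GiB.
Reduction: (1 − 24.168/33.546) × 100 = 27.96%.

28.0%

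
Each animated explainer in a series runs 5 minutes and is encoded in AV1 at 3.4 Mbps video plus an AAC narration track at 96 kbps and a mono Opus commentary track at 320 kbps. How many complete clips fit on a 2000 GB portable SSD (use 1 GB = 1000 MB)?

5 min = 300 s
Audio total: 96 + 320 = 416 kbps = 0.416 Mbps.
Total bitrate: 3.816 Mbps.
Per item: 3.816 Mbps × 300 s = 1,145 Mb = 143.1 MB.
Capacity: 2000 GB = 16,000,000 Mb; 13976.24 items → 13976 complete.

13976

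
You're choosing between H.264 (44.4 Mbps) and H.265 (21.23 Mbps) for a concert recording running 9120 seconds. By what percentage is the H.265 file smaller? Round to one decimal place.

52.2%

H.264: 44.400 Mbps × 9120 s = 404928.0 Mb = 50.616 GB.
H.265: 21.230 Mbps × 9120 s = 193617.6 Mb = 24.202 GB.
Reduction: (1 − 24.202/50.616) × 100 = 52.18%.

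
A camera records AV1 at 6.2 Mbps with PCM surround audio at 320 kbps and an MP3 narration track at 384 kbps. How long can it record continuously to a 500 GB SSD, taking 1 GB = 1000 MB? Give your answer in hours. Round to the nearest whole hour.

161 hours

Audio total: 320 + 384 = 704 kbps = 0.704 Mbps.
Total bitrate: 6.2 + 0.704 = 6.904 Mbps.
Capacity: 500 GB = 4,000,000 Mb.
Recording time: 4,000,000 / 6.904 = 579,374 s ≈ 161 hours.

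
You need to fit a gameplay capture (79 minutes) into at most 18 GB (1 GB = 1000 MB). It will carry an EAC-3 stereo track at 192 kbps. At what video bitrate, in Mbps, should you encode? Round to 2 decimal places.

Budget: 18 GB = 144000.0 Mb.
79 min = 4740 s
Total bitrate budget: 144000.0 Mb / 4740 s = 30.380 Mbps.
Audio: 192 kbps = 0.192 Mbps.
Video: 30.380 − 0.192 = 30.188 Mbps.

30.19 Mbps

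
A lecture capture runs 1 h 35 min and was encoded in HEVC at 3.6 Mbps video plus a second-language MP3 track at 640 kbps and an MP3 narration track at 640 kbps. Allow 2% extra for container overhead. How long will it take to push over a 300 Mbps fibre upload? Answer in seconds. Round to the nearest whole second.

95 seconds

1 h 35 min = 95 min = 5700 s
Audio total: 640 + 640 = 1280 kbps = 1.280 Mbps.
Total bitrate: 4.880 Mbps.
File: 4.880 Mbps × 5700 s = 27816.0 Mb.
With 2% container overhead: ×1.02. → 28372.3 Mb.
At 300 Mbps: 28372.3 / 300 = 94.6 s ≈ 94.6 seconds.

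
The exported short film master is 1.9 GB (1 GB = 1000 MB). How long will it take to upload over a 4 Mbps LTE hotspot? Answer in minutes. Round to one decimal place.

63.3 minutes

File: 1.9 GB = 15200.0 Mb.
At 4 Mbps: 15200.0 / 4 = 3800.0 s ≈ 63.3 minutes.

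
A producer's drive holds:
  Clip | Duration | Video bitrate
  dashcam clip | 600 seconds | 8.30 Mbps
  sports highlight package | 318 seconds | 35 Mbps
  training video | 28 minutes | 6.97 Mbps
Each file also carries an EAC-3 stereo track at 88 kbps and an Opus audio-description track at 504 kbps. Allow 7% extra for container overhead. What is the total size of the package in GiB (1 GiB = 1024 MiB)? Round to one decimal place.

3.7 GiB

Audio total: 88 + 504 = 592 kbps = 0.592 Mbps.
dashcam clip: 8.892 Mbps × 600 s × 1.07 = 5708.7 Mb
sports highlight package: 35.592 Mbps × 318 s × 1.07 = 12110.5 Mb
training video: 7.562 Mbps × 1680 s × 1.07 = 13593.5 Mb
Total: 31412.6 Mb = 3926.6 MB.
= 3.657 GiB.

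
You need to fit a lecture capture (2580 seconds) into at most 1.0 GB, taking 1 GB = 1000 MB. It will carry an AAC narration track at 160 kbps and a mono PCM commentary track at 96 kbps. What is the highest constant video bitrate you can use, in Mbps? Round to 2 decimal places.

Budget: 1.0 GB = 8000.0 Mb.
Total bitrate budget: 8000.0 Mb / 2580 s = 3.101 Mbps.
Audio total: 160 + 96 = 256 kbps = 0.256 Mbps.
Video: 3.101 − 0.256 = 2.845 Mbps.

2.84 Mbps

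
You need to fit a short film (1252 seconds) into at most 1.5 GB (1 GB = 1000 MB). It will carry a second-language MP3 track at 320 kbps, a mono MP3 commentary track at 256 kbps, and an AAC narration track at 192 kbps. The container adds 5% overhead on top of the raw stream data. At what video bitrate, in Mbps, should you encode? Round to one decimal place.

8.4 Mbps

Budget: 1.5 GB = 12000.0 Mb.
Stream payload after overhead: 12000.0 / 1.05 = 11428.6 Mb.
Total bitrate budget: 11428.6 Mb / 1252 s = 9.128 Mbps.
Audio total: 320 + 256 + 192 = 768 kbps = 0.768 Mbps.
Video: 9.128 − 0.768 = 8.360 Mbps.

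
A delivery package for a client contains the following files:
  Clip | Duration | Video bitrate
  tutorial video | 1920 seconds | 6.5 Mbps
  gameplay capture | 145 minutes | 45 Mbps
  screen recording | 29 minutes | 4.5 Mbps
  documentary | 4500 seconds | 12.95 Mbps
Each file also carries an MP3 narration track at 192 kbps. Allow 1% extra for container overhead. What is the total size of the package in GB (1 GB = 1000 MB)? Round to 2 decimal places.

Audio: 192 kbps = 0.192 Mbps.
tutorial video: 6.692 Mbps × 1920 s × 1.01 = 12977.1 Mb
gameplay capture: 45.192 Mbps × 8700 s × 1.01 = 397102.1 Mb
screen recording: 4.692 Mbps × 1740 s × 1.01 = 8245.7 Mb
documentary: 13.142 Mbps × 4500 s × 1.01 = 59730.4 Mb
Total: 478055.3 Mb = 59756.9 MB.
= 59.76 GB.

59.76 GB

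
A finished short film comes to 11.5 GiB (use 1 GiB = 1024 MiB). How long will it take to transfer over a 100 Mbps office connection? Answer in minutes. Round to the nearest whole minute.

16 minutes

File: 11.5 GiB = 98784.2 Mb.
At 100 Mbps: 98784.2 / 100 = 987.8 s ≈ 16.5 minutes.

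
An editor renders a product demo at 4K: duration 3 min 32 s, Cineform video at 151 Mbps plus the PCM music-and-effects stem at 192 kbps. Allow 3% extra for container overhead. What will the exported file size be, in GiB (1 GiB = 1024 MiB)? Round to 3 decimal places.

3.843 GiB

3 min 32 s = 212 s
Audio: 192 kbps = 0.192 Mbps.
Total bitrate: 151 + 0.192 = 151.192 Mbps.
Stream data: 151.192 Mbps × 212 s = 32052.7 Mb.
With 3% container overhead: ×1.03.
33,014 Mb = 4,126,785,640 bytes ÷ 1,073,741,824 = 3.843 GiB.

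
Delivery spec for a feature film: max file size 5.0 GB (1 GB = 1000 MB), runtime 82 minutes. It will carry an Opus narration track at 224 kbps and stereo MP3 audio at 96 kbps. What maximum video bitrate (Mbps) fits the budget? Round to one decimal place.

Budget: 5.0 GB = 40000.0 Mb.
82 min = 4920 s
Total bitrate budget: 40000.0 Mb / 4920 s = 8.130 Mbps.
Audio total: 224 + 96 = 320 kbps = 0.320 Mbps.
Video: 8.130 − 0.320 = 7.810 Mbps.

7.8 Mbps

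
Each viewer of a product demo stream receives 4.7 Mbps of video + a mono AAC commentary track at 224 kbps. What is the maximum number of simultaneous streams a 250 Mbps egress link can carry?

50

Audio: 224 kbps = 0.224 Mbps.
Per-viewer media rate: 4.924 Mbps.
250 Mbps = 250.0 Mbps; 250.0 / 4.924 = 50.77 → 50 viewers.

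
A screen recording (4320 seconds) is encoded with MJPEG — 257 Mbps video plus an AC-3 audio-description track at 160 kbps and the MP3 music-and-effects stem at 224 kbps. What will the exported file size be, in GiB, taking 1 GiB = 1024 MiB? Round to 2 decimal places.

129.44 GiB

Audio total: 160 + 224 = 384 kbps = 0.384 Mbps.
Total bitrate: 257 + 0.384 = 257.384 Mbps.
Stream data: 257.384 Mbps × 4320 s = 1111898.9 Mb.
1,111,899 Mb = 138,987,360,000 bytes ÷ 1,073,741,824 = 129.4 GiB.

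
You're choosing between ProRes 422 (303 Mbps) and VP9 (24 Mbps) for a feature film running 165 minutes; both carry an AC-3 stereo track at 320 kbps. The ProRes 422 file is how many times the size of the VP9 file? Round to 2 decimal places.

12.47

165 min = 9900 s
Audio: 320 kbps = 0.320 Mbps.
ProRes 422: 303.320 Mbps × 9900 s = 3002868.0 Mb = 375.358 GB.
VP9: 24.320 Mbps × 9900 s = 240768.0 Mb = 30.096 GB.
Ratio: 375.358 / 30.096 = 12.472.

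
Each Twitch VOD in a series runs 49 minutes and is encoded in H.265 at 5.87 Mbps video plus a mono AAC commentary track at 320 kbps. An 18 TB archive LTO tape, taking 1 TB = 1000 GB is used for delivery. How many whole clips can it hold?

49 min = 2940 s
Audio: 320 kbps = 0.320 Mbps.
Total bitrate: 6.190 Mbps.
Per item: 6.190 Mbps × 2940 s = 18,199 Mb = 2,275 MB.
Capacity: 18 TB = 144,000,000 Mb; 7912.70 items → 7912 complete.

7912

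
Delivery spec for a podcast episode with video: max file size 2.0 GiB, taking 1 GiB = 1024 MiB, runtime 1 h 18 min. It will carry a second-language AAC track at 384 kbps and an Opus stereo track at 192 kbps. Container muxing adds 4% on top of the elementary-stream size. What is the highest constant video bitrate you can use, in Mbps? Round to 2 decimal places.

2.95 Mbps

Budget: 2.0 GiB = 17179.9 Mb.
Stream payload after overhead: 17179.9 / 1.04 = 16519.1 Mb.
1 h 18 min = 78 min = 4680 s
Total bitrate budget: 16519.1 Mb / 4680 s = 3.530 Mbps.
Audio total: 384 + 192 = 576 kbps = 0.576 Mbps.
Video: 3.530 − 0.576 = 2.954 Mbps.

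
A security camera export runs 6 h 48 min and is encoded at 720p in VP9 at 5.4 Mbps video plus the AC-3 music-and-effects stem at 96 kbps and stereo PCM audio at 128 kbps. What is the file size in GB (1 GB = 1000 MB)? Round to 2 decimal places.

6 h 48 min = 408 min = 24480 s
Audio total: 96 + 128 = 224 kbps = 0.224 Mbps.
Total bitrate: 5.4 + 0.224 = 5.624 Mbps.
Stream data: 5.624 Mbps × 24480 s = 137675.5 Mb.
137,676 Mb ÷ 8 = 17,209 MB → 17.21 GB.

17.21 GB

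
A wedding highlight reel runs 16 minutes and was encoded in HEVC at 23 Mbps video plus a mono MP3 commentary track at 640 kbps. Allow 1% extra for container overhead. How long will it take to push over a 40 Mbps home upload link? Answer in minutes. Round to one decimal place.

9.6 minutes

16 min = 960 s
Audio: 640 kbps = 0.640 Mbps.
Total bitrate: 23.640 Mbps.
File: 23.640 Mbps × 960 s = 22694.4 Mb.
With 1% container overhead: ×1.01. → 22921.3 Mb.
At 40 Mbps: 22921.3 / 40 = 573.0 s ≈ 9.55 minutes.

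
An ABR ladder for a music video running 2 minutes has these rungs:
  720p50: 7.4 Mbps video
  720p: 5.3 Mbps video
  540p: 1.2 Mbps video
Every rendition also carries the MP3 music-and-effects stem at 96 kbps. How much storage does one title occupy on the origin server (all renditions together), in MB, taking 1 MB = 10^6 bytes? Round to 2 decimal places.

2 min = 120 s
Audio: 96 kbps = 0.096 Mbps.
Sum of rendition bitrates: (7.4+0.096) + (5.3+0.096) + (1.2+0.096) = 14.188 Mbps.
× 120 s = 1,703 Mb = 212.8 MB = 212.8 MB.

212.82 MB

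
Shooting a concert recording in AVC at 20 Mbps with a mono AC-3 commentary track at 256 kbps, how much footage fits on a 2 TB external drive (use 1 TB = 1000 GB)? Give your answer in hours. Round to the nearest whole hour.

Audio: 256 kbps = 0.256 Mbps.
Total bitrate: 20 + 0.256 = 20.256 Mbps.
Capacity: 2 TB = 16,000,000 Mb.
Recording time: 16,000,000 / 20.256 = 789,889 s ≈ 219 hours.

219 hours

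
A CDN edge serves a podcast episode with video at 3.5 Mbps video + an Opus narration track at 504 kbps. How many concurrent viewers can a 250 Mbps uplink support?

62

Audio: 504 kbps = 0.504 Mbps.
Per-viewer media rate: 4.004 Mbps.
250 Mbps = 250.0 Mbps; 250.0 / 4.004 = 62.44 → 62 viewers.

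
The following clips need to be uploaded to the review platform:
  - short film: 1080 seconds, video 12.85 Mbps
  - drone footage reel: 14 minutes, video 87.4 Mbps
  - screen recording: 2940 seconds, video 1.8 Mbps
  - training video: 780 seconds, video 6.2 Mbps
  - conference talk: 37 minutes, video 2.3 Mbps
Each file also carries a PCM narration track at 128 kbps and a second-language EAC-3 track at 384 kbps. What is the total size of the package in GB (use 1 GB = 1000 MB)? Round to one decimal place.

Audio total: 128 + 384 = 512 kbps = 0.512 Mbps.
short film: 13.362 Mbps × 1080 s = 14431.0 Mb
drone footage reel: 87.912 Mbps × 840 s = 73846.1 Mb
screen recording: 2.312 Mbps × 2940 s = 6797.3 Mb
training video: 6.712 Mbps × 780 s = 5235.4 Mb
conference talk: 2.812 Mbps × 2220 s = 6242.6 Mb
Total: 106552.3 Mb = 13319.0 MB.
= 13.32 GB.

13.3 GB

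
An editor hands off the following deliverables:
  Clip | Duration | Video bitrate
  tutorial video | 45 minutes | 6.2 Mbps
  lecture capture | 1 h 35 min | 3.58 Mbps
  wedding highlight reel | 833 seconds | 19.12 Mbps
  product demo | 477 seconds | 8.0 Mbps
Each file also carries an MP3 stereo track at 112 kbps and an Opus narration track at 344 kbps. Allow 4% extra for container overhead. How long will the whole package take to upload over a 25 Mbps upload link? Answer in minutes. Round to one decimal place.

42.5 minutes

Audio total: 112 + 344 = 456 kbps = 0.456 Mbps.
tutorial video: 6.656 Mbps × 2700 s × 1.04 = 18690.0 Mb
lecture capture: 4.036 Mbps × 5700 s × 1.04 = 23925.4 Mb
wedding highlight reel: 19.576 Mbps × 833 s × 1.04 = 16959.1 Mb
product demo: 8.456 Mbps × 477 s × 1.04 = 4194.9 Mb
Total: 63769.4 Mb = 7971.2 MB.
At 25 Mbps: 63769.4 / 25 = 2551 s ≈ 42.5 minutes.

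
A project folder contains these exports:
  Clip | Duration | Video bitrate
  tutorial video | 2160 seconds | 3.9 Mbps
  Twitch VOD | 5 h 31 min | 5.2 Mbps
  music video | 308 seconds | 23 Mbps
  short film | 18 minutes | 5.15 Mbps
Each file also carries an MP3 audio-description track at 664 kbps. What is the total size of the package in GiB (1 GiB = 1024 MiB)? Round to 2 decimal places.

Audio: 664 kbps = 0.664 Mbps.
tutorial video: 4.564 Mbps × 2160 s = 9858.2 Mb
Twitch VOD: 5.864 Mbps × 19860 s = 116459.0 Mb
music video: 23.664 Mbps × 308 s = 7288.5 Mb
short film: 5.814 Mbps × 1080 s = 6279.1 Mb
Total: 139884.9 Mb = 17485.6 MB.
= 16.28 GiB.

16.28 GiB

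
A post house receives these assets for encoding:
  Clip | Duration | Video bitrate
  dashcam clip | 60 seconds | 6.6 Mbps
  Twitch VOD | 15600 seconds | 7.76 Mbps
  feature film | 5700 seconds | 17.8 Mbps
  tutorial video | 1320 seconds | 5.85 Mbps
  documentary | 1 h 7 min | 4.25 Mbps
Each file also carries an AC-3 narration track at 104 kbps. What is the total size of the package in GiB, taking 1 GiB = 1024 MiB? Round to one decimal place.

29.2 GiB

Audio: 104 kbps = 0.104 Mbps.
dashcam clip: 6.704 Mbps × 60 s = 402.2 Mb
Twitch VOD: 7.864 Mbps × 15600 s = 122678.4 Mb
feature film: 17.904 Mbps × 5700 s = 102052.8 Mb
tutorial video: 5.954 Mbps × 1320 s = 7859.3 Mb
documentary: 4.354 Mbps × 4020 s = 17503.1 Mb
Total: 250495.8 Mb = 31312.0 MB.
= 29.16 GiB.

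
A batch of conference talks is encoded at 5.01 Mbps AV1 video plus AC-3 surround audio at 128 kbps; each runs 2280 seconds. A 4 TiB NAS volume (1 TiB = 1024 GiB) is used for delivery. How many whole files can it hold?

3003

Audio: 128 kbps = 0.128 Mbps.
Total bitrate: 5.138 Mbps.
Per item: 5.138 Mbps × 2280 s = 11,715 Mb = 1,464 MB.
Capacity: 4 TiB = 35,184,372 Mb; 3003.45 items → 3003 complete.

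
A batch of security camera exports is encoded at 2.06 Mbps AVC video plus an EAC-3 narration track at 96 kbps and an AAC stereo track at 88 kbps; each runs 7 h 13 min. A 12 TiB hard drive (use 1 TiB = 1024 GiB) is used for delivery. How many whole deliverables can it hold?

1810

7 h 13 min = 433 min = 25980 s
Audio total: 96 + 88 = 184 kbps = 0.184 Mbps.
Total bitrate: 2.244 Mbps.
Per item: 2.244 Mbps × 25980 s = 58,299 Mb = 7,287 MB.
Capacity: 12 TiB = 105,553,116 Mb; 1810.54 items → 1810 complete.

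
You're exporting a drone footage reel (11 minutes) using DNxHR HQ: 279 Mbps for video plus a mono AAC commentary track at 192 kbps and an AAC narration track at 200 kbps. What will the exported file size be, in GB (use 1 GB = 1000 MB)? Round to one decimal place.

11 min = 660 s
Audio total: 192 + 200 = 392 kbps = 0.392 Mbps.
Total bitrate: 279 + 0.392 = 279.392 Mbps.
Stream data: 279.392 Mbps × 660 s = 184398.7 Mb.
184,399 Mb ÷ 8 = 23,050 MB → 23.05 GB.

23.0 GB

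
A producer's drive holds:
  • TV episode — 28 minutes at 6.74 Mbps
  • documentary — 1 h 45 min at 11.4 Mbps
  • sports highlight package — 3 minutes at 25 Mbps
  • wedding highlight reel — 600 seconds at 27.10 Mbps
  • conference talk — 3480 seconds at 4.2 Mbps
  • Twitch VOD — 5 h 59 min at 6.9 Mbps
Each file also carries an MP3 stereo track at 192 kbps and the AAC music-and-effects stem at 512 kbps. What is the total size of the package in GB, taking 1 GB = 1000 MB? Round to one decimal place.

36.4 GB

Audio total: 192 + 512 = 704 kbps = 0.704 Mbps.
TV episode: 7.444 Mbps × 1680 s = 12505.9 Mb
documentary: 12.104 Mbps × 6300 s = 76255.2 Mb
sports highlight package: 25.704 Mbps × 180 s = 4626.7 Mb
wedding highlight reel: 27.804 Mbps × 600 s = 16682.4 Mb
conference talk: 4.904 Mbps × 3480 s = 17065.9 Mb
Twitch VOD: 7.604 Mbps × 21540 s = 163790.2 Mb
Total: 290926.3 Mb = 36365.8 MB.
= 36.37 GB.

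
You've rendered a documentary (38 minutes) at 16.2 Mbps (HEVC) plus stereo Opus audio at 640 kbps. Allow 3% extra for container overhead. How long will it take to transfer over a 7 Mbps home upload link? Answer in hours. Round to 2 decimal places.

38 min = 2280 s
Audio: 640 kbps = 0.640 Mbps.
Total bitrate: 16.840 Mbps.
File: 16.840 Mbps × 2280 s = 38395.2 Mb.
With 3% container overhead: ×1.03. → 39547.1 Mb.
At 7 Mbps: 39547.1 / 7 = 5649.6 s ≈ 1.57 hours.

1.57 hours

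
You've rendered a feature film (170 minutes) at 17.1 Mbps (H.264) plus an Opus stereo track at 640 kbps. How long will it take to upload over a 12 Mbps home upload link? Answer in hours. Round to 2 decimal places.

4.19 hours

170 min = 10200 s
Audio: 640 kbps = 0.640 Mbps.
Total bitrate: 17.740 Mbps.
File: 17.740 Mbps × 10200 s = 180948.0 Mb.
At 12 Mbps: 180948.0 / 12 = 15079.0 s ≈ 4.19 hours.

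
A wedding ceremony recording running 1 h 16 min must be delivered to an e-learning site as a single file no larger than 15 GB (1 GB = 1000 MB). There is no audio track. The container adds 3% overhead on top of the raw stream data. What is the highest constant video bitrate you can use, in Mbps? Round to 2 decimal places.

25.55 Mbps

Budget: 15 GB = 120000.0 Mb.
Stream payload after overhead: 120000.0 / 1.03 = 116504.9 Mb.
1 h 16 min = 76 min = 4560 s
Total bitrate budget: 116504.9 Mb / 4560 s = 25.549 Mbps.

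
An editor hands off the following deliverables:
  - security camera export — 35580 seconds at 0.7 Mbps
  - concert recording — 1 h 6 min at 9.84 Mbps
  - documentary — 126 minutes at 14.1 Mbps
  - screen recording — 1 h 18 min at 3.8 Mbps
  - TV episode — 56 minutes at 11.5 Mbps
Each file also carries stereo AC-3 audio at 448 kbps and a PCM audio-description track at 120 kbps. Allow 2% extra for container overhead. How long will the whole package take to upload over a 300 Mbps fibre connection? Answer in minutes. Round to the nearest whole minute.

15 minutes

Audio total: 448 + 120 = 568 kbps = 0.568 Mbps.
security camera export: 1.268 Mbps × 35580 s × 1.02 = 46017.7 Mb
concert recording: 10.408 Mbps × 3960 s × 1.02 = 42040.0 Mb
documentary: 14.668 Mbps × 7560 s × 1.02 = 113107.9 Mb
screen recording: 4.368 Mbps × 4680 s × 1.02 = 20851.1 Mb
TV episode: 12.068 Mbps × 3360 s × 1.02 = 41359.4 Mb
Total: 263376.2 Mb = 32922.0 MB.
At 300 Mbps: 263376.2 / 300 = 878 s ≈ 14.6 minutes.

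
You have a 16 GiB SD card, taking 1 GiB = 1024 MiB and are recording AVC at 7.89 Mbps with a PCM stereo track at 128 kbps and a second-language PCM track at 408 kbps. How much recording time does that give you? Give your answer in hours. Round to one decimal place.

Audio total: 128 + 408 = 536 kbps = 0.536 Mbps.
Total bitrate: 7.89 + 0.536 = 8.426 Mbps.
Capacity: 16 GiB = 137,439 Mb.
Recording time: 137,439 / 8.426 = 16,311 s ≈ 4.53 hours.

4.5 hours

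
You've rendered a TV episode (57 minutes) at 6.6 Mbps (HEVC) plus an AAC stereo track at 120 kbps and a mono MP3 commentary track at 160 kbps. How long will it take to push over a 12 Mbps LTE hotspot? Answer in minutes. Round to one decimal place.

57 min = 3420 s
Audio total: 120 + 160 = 280 kbps = 0.280 Mbps.
Total bitrate: 6.880 Mbps.
File: 6.880 Mbps × 3420 s = 23529.6 Mb.
At 12 Mbps: 23529.6 / 12 = 1960.8 s ≈ 32.7 minutes.

32.7 minutes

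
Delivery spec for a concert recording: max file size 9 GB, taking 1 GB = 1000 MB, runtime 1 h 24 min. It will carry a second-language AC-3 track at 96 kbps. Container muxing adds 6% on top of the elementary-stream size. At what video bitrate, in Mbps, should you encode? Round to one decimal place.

Budget: 9 GB = 72000.0 Mb.
Stream payload after overhead: 72000.0 / 1.06 = 67924.5 Mb.
1 h 24 min = 84 min = 5040 s
Total bitrate budget: 67924.5 Mb / 5040 s = 13.477 Mbps.
Audio: 96 kbps = 0.096 Mbps.
Video: 13.477 − 0.096 = 13.381 Mbps.

13.4 Mbps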